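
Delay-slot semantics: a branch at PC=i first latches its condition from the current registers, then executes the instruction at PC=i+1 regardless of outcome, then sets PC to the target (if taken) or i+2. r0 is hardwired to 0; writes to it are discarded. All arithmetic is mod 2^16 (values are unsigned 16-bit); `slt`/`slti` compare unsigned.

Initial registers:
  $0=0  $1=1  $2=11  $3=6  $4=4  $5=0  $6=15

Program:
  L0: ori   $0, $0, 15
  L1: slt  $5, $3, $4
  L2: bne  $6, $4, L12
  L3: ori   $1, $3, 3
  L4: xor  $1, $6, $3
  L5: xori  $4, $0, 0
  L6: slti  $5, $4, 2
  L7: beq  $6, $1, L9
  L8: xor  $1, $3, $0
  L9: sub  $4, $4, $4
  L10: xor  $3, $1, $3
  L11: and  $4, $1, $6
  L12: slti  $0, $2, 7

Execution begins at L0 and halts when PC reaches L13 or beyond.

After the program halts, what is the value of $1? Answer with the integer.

7

#0 ori   $0, $0, 15 ; 0/1/11/6/4/0/15
#1 slt  $5, $3, $4 ; 0/1/11/6/4/0/15
#2 bne  $6, $4, L12 ; 0/1/11/6/4/0/15 ; →target
#3 ori   $1, $3, 3 ; 0/7/11/6/4/0/15
#12 slti  $0, $2, 7 ; 0/7/11/6/4/0/15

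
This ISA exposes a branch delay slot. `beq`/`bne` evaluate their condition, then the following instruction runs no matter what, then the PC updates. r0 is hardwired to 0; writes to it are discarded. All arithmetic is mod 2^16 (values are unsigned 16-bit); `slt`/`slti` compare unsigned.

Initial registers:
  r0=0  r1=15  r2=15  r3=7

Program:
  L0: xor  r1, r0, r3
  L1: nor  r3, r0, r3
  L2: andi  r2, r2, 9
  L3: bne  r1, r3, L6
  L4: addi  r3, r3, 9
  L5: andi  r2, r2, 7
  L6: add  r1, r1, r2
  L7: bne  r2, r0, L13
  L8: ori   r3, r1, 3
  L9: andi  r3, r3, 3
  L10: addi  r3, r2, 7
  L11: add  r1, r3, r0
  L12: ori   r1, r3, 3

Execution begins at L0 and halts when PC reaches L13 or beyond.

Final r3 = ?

19

PC=0  xor  r1, r0, r3        | r0=0 r1=7 r2=15 r3=7
PC=1  nor  r3, r0, r3        | r0=0 r1=7 r2=15 r3=65528
PC=2  andi  r2, r2, 9        | r0=0 r1=7 r2=9 r3=65528
PC=3  bne  r1, r3, L6        | r0=0 r1=7 r2=9 r3=65528  [TAKEN]
PC=4  addi  r3, r3, 9        | r0=0 r1=7 r2=9 r3=1
PC=6  add  r1, r1, r2        | r0=0 r1=16 r2=9 r3=1
PC=7  bne  r2, r0, L13       | r0=0 r1=16 r2=9 r3=1  [TAKEN]
PC=8  ori   r3, r1, 3        | r0=0 r1=16 r2=9 r3=19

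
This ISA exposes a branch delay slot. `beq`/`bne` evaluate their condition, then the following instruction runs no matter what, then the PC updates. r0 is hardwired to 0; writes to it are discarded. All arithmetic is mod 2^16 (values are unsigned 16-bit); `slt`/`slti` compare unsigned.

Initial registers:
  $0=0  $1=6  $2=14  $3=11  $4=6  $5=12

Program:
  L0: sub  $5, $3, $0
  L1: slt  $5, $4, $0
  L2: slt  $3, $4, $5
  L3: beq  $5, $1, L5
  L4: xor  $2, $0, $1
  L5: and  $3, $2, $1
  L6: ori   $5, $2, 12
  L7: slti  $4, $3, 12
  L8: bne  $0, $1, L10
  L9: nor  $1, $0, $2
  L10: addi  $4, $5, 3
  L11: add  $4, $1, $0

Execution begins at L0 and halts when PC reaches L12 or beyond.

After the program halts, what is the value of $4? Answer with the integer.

PC=0  sub  $5, $3, $0        | $0=0 $1=6 $2=14 $3=11 $4=6 $5=11
PC=1  slt  $5, $4, $0        | $0=0 $1=6 $2=14 $3=11 $4=6 $5=0
PC=2  slt  $3, $4, $5        | $0=0 $1=6 $2=14 $3=0 $4=6 $5=0
PC=3  beq  $5, $1, L5        | $0=0 $1=6 $2=14 $3=0 $4=6 $5=0  [not taken]
PC=4  xor  $2, $0, $1        | $0=0 $1=6 $2=6 $3=0 $4=6 $5=0
PC=5  and  $3, $2, $1        | $0=0 $1=6 $2=6 $3=6 $4=6 $5=0
PC=6  ori   $5, $2, 12       | $0=0 $1=6 $2=6 $3=6 $4=6 $5=14
PC=7  slti  $4, $3, 12       | $0=0 $1=6 $2=6 $3=6 $4=1 $5=14
PC=8  bne  $0, $1, L10       | $0=0 $1=6 $2=6 $3=6 $4=1 $5=14  [TAKEN]
PC=9  nor  $1, $0, $2        | $0=0 $1=65529 $2=6 $3=6 $4=1 $5=14
PC=10 addi  $4, $5, 3        | $0=0 $1=65529 $2=6 $3=6 $4=17 $5=14
PC=11 add  $4, $1, $0        | $0=0 $1=65529 $2=6 $3=6 $4=65529 $5=14

65529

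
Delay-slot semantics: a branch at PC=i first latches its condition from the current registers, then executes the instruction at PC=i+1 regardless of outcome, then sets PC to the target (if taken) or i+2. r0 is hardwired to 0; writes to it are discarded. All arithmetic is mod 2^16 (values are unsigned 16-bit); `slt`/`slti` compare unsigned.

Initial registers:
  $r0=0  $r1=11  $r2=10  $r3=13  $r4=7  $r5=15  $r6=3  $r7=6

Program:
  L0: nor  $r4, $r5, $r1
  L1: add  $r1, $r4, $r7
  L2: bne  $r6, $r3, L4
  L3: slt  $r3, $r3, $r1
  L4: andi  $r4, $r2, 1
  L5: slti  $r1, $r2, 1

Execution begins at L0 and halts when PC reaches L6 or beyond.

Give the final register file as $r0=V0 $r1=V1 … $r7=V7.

PC=0  nor  $r4, $r5, $r1     | $r0=0 $r1=11 $r2=10 $r3=13 $r4=65520 $r5=15 $r6=3 $r7=6
PC=1  add  $r1, $r4, $r7     | $r0=0 $r1=65526 $r2=10 $r3=13 $r4=65520 $r5=15 $r6=3 $r7=6
PC=2  bne  $r6, $r3, L4      | $r0=0 $r1=65526 $r2=10 $r3=13 $r4=65520 $r5=15 $r6=3 $r7=6  [TAKEN]
PC=3  slt  $r3, $r3, $r1     | $r0=0 $r1=65526 $r2=10 $r3=1 $r4=65520 $r5=15 $r6=3 $r7=6
PC=4  andi  $r4, $r2, 1      | $r0=0 $r1=65526 $r2=10 $r3=1 $r4=0 $r5=15 $r6=3 $r7=6
PC=5  slti  $r1, $r2, 1      | $r0=0 $r1=0 $r2=10 $r3=1 $r4=0 $r5=15 $r6=3 $r7=6

$r0=0 $r1=0 $r2=10 $r3=1 $r4=0 $r5=15 $r6=3 $r7=6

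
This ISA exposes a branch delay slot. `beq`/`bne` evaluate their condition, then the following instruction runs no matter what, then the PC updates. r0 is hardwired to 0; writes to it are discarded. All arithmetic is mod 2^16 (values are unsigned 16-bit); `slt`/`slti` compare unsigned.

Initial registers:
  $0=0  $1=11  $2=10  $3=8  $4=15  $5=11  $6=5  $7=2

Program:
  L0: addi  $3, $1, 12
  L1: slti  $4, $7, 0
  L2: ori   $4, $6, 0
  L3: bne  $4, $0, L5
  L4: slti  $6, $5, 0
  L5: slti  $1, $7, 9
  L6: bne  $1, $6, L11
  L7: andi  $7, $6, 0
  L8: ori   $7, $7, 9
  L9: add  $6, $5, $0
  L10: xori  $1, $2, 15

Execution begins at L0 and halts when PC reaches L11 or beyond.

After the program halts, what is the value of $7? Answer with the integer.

0

[0] addi  $3, $1, 12  →  {$0:0, $1:11, $2:10, $3:23, $4:15, $5:11, $6:5, $7:2}
[1] slti  $4, $7, 0  →  {$0:0, $1:11, $2:10, $3:23, $4:0, $5:11, $6:5, $7:2}
[2] ori   $4, $6, 0  →  {$0:0, $1:11, $2:10, $3:23, $4:5, $5:11, $6:5, $7:2}
[3] bne  $4, $0, L5  →  {$0:0, $1:11, $2:10, $3:23, $4:5, $5:11, $6:5, $7:2}  ⟨branch taken⟩
[4] slti  $6, $5, 0  →  {$0:0, $1:11, $2:10, $3:23, $4:5, $5:11, $6:0, $7:2}
[5] slti  $1, $7, 9  →  {$0:0, $1:1, $2:10, $3:23, $4:5, $5:11, $6:0, $7:2}
[6] bne  $1, $6, L11  →  {$0:0, $1:1, $2:10, $3:23, $4:5, $5:11, $6:0, $7:2}  ⟨branch taken⟩
[7] andi  $7, $6, 0  →  {$0:0, $1:1, $2:10, $3:23, $4:5, $5:11, $6:0, $7:0}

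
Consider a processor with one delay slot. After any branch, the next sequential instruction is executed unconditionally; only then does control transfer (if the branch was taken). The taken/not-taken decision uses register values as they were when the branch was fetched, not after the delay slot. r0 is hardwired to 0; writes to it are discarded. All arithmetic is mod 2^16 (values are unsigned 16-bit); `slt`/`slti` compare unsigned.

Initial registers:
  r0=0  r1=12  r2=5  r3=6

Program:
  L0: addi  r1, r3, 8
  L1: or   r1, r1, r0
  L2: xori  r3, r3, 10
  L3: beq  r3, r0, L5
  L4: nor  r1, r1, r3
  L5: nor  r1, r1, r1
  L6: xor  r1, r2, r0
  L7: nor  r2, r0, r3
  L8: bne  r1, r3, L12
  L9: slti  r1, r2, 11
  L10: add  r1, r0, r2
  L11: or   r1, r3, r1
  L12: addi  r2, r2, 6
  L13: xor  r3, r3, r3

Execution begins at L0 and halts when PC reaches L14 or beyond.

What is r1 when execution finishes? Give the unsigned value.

0

[0] addi  r1, r3, 8  →  {r0:0, r1:14, r2:5, r3:6}
[1] or   r1, r1, r0  →  {r0:0, r1:14, r2:5, r3:6}
[2] xori  r3, r3, 10  →  {r0:0, r1:14, r2:5, r3:12}
[3] beq  r3, r0, L5  →  {r0:0, r1:14, r2:5, r3:12}  ⟨branch fallthrough⟩
[4] nor  r1, r1, r3  →  {r0:0, r1:65521, r2:5, r3:12}
[5] nor  r1, r1, r1  →  {r0:0, r1:14, r2:5, r3:12}
[6] xor  r1, r2, r0  →  {r0:0, r1:5, r2:5, r3:12}
[7] nor  r2, r0, r3  →  {r0:0, r1:5, r2:65523, r3:12}
[8] bne  r1, r3, L12  →  {r0:0, r1:5, r2:65523, r3:12}  ⟨branch taken⟩
[9] slti  r1, r2, 11  →  {r0:0, r1:0, r2:65523, r3:12}
[12] addi  r2, r2, 6  →  {r0:0, r1:0, r2:65529, r3:12}
[13] xor  r3, r3, r3  →  {r0:0, r1:0, r2:65529, r3:0}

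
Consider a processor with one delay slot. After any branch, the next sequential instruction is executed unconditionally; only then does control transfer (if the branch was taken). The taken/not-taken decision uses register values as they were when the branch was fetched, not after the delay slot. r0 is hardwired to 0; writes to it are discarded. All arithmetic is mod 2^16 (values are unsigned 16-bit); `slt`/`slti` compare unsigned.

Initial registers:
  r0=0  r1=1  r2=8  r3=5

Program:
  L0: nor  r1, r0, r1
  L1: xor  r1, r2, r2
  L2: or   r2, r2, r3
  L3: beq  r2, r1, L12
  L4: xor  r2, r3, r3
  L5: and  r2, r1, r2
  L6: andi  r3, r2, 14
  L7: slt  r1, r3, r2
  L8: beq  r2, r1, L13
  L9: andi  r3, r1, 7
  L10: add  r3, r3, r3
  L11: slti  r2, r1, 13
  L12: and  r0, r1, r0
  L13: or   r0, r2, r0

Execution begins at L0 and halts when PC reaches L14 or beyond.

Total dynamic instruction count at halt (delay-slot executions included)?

11

[0] nor  r1, r0, r1  →  {r0:0, r1:65534, r2:8, r3:5}
[1] xor  r1, r2, r2  →  {r0:0, r1:0, r2:8, r3:5}
[2] or   r2, r2, r3  →  {r0:0, r1:0, r2:13, r3:5}
[3] beq  r2, r1, L12  →  {r0:0, r1:0, r2:13, r3:5}  ⟨branch fallthrough⟩
[4] xor  r2, r3, r3  →  {r0:0, r1:0, r2:0, r3:5}
[5] and  r2, r1, r2  →  {r0:0, r1:0, r2:0, r3:5}
[6] andi  r3, r2, 14  →  {r0:0, r1:0, r2:0, r3:0}
[7] slt  r1, r3, r2  →  {r0:0, r1:0, r2:0, r3:0}
[8] beq  r2, r1, L13  →  {r0:0, r1:0, r2:0, r3:0}  ⟨branch taken⟩
[9] andi  r3, r1, 7  →  {r0:0, r1:0, r2:0, r3:0}
[13] or   r0, r2, r0  →  {r0:0, r1:0, r2:0, r3:0}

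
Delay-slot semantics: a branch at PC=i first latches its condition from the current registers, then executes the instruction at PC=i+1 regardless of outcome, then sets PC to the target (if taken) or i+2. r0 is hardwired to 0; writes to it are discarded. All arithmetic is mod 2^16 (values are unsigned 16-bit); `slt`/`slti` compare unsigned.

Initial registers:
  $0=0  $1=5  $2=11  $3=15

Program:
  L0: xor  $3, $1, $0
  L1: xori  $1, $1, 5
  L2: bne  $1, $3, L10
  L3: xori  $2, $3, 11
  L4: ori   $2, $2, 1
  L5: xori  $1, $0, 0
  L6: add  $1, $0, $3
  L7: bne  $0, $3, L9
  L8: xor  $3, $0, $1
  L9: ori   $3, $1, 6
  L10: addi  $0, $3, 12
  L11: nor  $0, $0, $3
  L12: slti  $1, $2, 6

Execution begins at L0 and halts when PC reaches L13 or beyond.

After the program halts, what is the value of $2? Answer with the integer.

[0] xor  $3, $1, $0  →  {$0:0, $1:5, $2:11, $3:5}
[1] xori  $1, $1, 5  →  {$0:0, $1:0, $2:11, $3:5}
[2] bne  $1, $3, L10  →  {$0:0, $1:0, $2:11, $3:5}  ⟨branch taken⟩
[3] xori  $2, $3, 11  →  {$0:0, $1:0, $2:14, $3:5}
[10] addi  $0, $3, 12  →  {$0:0, $1:0, $2:14, $3:5}
[11] nor  $0, $0, $3  →  {$0:0, $1:0, $2:14, $3:5}
[12] slti  $1, $2, 6  →  {$0:0, $1:0, $2:14, $3:5}

14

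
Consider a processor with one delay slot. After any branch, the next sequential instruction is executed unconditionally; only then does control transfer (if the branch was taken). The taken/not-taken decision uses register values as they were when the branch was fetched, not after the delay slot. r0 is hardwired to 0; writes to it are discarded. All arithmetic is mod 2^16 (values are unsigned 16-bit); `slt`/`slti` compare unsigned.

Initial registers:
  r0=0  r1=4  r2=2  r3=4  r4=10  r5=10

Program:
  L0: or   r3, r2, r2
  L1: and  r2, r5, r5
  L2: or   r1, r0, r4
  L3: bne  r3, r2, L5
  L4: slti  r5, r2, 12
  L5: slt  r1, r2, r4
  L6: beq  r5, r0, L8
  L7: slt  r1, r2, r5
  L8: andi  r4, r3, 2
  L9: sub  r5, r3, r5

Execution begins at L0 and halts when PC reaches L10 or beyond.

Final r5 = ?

[0] or   r3, r2, r2  →  {r0:0, r1:4, r2:2, r3:2, r4:10, r5:10}
[1] and  r2, r5, r5  →  {r0:0, r1:4, r2:10, r3:2, r4:10, r5:10}
[2] or   r1, r0, r4  →  {r0:0, r1:10, r2:10, r3:2, r4:10, r5:10}
[3] bne  r3, r2, L5  →  {r0:0, r1:10, r2:10, r3:2, r4:10, r5:10}  ⟨branch taken⟩
[4] slti  r5, r2, 12  →  {r0:0, r1:10, r2:10, r3:2, r4:10, r5:1}
[5] slt  r1, r2, r4  →  {r0:0, r1:0, r2:10, r3:2, r4:10, r5:1}
[6] beq  r5, r0, L8  →  {r0:0, r1:0, r2:10, r3:2, r4:10, r5:1}  ⟨branch fallthrough⟩
[7] slt  r1, r2, r5  →  {r0:0, r1:0, r2:10, r3:2, r4:10, r5:1}
[8] andi  r4, r3, 2  →  {r0:0, r1:0, r2:10, r3:2, r4:2, r5:1}
[9] sub  r5, r3, r5  →  {r0:0, r1:0, r2:10, r3:2, r4:2, r5:1}

1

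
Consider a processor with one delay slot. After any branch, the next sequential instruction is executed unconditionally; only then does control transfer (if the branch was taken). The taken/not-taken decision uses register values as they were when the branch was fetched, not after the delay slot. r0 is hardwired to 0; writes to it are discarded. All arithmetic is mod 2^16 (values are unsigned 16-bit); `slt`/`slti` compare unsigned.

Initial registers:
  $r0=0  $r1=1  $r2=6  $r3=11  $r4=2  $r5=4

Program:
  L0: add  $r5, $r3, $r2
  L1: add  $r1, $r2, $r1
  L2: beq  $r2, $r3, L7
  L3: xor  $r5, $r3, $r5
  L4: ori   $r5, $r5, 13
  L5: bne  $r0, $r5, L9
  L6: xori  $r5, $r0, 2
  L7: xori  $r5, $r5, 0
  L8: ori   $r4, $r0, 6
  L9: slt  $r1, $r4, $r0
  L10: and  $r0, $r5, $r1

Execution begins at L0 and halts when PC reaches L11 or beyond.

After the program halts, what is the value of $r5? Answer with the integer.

PC=0  add  $r5, $r3, $r2     | $r0=0 $r1=1 $r2=6 $r3=11 $r4=2 $r5=17
PC=1  add  $r1, $r2, $r1     | $r0=0 $r1=7 $r2=6 $r3=11 $r4=2 $r5=17
PC=2  beq  $r2, $r3, L7      | $r0=0 $r1=7 $r2=6 $r3=11 $r4=2 $r5=17  [not taken]
PC=3  xor  $r5, $r3, $r5     | $r0=0 $r1=7 $r2=6 $r3=11 $r4=2 $r5=26
PC=4  ori   $r5, $r5, 13     | $r0=0 $r1=7 $r2=6 $r3=11 $r4=2 $r5=31
PC=5  bne  $r0, $r5, L9      | $r0=0 $r1=7 $r2=6 $r3=11 $r4=2 $r5=31  [TAKEN]
PC=6  xori  $r5, $r0, 2      | $r0=0 $r1=7 $r2=6 $r3=11 $r4=2 $r5=2
PC=9  slt  $r1, $r4, $r0     | $r0=0 $r1=0 $r2=6 $r3=11 $r4=2 $r5=2
PC=10 and  $r0, $r5, $r1     | $r0=0 $r1=0 $r2=6 $r3=11 $r4=2 $r5=2

2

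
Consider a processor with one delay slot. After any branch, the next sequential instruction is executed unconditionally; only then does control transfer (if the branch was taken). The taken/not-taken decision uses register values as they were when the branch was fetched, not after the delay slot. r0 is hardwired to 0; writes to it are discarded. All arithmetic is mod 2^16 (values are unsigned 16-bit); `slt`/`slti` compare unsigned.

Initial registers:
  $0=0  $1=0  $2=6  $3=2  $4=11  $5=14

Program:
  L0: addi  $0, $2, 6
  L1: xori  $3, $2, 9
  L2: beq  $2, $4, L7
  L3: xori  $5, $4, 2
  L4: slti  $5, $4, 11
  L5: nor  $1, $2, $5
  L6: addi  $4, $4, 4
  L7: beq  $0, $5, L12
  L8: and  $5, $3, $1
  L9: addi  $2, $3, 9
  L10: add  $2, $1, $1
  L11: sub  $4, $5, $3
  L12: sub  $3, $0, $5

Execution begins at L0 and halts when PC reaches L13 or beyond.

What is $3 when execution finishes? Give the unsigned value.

65527

PC=0  addi  $0, $2, 6        | $0=0 $1=0 $2=6 $3=2 $4=11 $5=14
PC=1  xori  $3, $2, 9        | $0=0 $1=0 $2=6 $3=15 $4=11 $5=14
PC=2  beq  $2, $4, L7        | $0=0 $1=0 $2=6 $3=15 $4=11 $5=14  [not taken]
PC=3  xori  $5, $4, 2        | $0=0 $1=0 $2=6 $3=15 $4=11 $5=9
PC=4  slti  $5, $4, 11       | $0=0 $1=0 $2=6 $3=15 $4=11 $5=0
PC=5  nor  $1, $2, $5        | $0=0 $1=65529 $2=6 $3=15 $4=11 $5=0
PC=6  addi  $4, $4, 4        | $0=0 $1=65529 $2=6 $3=15 $4=15 $5=0
PC=7  beq  $0, $5, L12       | $0=0 $1=65529 $2=6 $3=15 $4=15 $5=0  [TAKEN]
PC=8  and  $5, $3, $1        | $0=0 $1=65529 $2=6 $3=15 $4=15 $5=9
PC=12 sub  $3, $0, $5        | $0=0 $1=65529 $2=6 $3=65527 $4=15 $5=9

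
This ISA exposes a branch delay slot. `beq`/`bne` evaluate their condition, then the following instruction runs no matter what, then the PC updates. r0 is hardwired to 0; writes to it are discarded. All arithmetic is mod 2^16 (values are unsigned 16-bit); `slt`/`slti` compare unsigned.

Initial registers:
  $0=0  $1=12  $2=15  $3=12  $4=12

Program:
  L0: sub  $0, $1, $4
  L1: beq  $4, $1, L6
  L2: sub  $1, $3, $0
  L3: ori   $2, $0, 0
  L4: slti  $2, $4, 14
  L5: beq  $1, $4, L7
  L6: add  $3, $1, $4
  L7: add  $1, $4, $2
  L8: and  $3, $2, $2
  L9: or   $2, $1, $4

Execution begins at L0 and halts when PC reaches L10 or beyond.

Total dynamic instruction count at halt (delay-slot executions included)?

7

PC=0  sub  $0, $1, $4        | $0=0 $1=12 $2=15 $3=12 $4=12
PC=1  beq  $4, $1, L6        | $0=0 $1=12 $2=15 $3=12 $4=12  [TAKEN]
PC=2  sub  $1, $3, $0        | $0=0 $1=12 $2=15 $3=12 $4=12
PC=6  add  $3, $1, $4        | $0=0 $1=12 $2=15 $3=24 $4=12
PC=7  add  $1, $4, $2        | $0=0 $1=27 $2=15 $3=24 $4=12
PC=8  and  $3, $2, $2        | $0=0 $1=27 $2=15 $3=15 $4=12
PC=9  or   $2, $1, $4        | $0=0 $1=27 $2=31 $3=15 $4=12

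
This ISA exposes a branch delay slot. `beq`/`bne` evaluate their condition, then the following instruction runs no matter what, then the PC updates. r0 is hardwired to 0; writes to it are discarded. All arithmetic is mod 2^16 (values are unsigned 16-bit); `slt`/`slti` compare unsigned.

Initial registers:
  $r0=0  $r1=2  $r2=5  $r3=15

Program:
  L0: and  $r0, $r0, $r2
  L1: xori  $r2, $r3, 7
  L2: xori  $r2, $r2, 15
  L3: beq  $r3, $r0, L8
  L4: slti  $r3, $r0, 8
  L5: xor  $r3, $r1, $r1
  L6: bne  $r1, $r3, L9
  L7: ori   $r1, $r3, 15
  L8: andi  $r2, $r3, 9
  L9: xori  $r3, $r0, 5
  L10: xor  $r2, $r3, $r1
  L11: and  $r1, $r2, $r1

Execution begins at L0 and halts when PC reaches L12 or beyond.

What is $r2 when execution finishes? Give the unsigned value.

PC=0  and  $r0, $r0, $r2     | $r0=0 $r1=2 $r2=5 $r3=15
PC=1  xori  $r2, $r3, 7      | $r0=0 $r1=2 $r2=8 $r3=15
PC=2  xori  $r2, $r2, 15     | $r0=0 $r1=2 $r2=7 $r3=15
PC=3  beq  $r3, $r0, L8      | $r0=0 $r1=2 $r2=7 $r3=15  [not taken]
PC=4  slti  $r3, $r0, 8      | $r0=0 $r1=2 $r2=7 $r3=1
PC=5  xor  $r3, $r1, $r1     | $r0=0 $r1=2 $r2=7 $r3=0
PC=6  bne  $r1, $r3, L9      | $r0=0 $r1=2 $r2=7 $r3=0  [TAKEN]
PC=7  ori   $r1, $r3, 15     | $r0=0 $r1=15 $r2=7 $r3=0
PC=9  xori  $r3, $r0, 5      | $r0=0 $r1=15 $r2=7 $r3=5
PC=10 xor  $r2, $r3, $r1     | $r0=0 $r1=15 $r2=10 $r3=5
PC=11 and  $r1, $r2, $r1     | $r0=0 $r1=10 $r2=10 $r3=5

10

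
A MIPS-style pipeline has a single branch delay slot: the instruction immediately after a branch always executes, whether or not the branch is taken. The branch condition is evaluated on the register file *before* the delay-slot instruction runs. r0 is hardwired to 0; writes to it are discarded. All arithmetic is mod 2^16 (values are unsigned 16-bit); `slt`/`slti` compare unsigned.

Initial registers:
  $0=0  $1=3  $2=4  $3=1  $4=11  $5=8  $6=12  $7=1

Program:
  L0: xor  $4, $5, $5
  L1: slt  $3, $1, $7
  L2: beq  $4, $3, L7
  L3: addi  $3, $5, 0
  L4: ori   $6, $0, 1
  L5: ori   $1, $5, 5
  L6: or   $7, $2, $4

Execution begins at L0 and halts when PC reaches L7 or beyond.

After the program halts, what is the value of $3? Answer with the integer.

8

  step pc=0: xor  $4, $5, $5  regs=(0,3,4,1,0,8,12,1)
  step pc=1: slt  $3, $1, $7  regs=(0,3,4,0,0,8,12,1)
  step pc=2: beq  $4, $3, L7  cond=T  regs=(0,3,4,0,0,8,12,1)
  step pc=3: addi  $3, $5, 0  regs=(0,3,4,8,0,8,12,1)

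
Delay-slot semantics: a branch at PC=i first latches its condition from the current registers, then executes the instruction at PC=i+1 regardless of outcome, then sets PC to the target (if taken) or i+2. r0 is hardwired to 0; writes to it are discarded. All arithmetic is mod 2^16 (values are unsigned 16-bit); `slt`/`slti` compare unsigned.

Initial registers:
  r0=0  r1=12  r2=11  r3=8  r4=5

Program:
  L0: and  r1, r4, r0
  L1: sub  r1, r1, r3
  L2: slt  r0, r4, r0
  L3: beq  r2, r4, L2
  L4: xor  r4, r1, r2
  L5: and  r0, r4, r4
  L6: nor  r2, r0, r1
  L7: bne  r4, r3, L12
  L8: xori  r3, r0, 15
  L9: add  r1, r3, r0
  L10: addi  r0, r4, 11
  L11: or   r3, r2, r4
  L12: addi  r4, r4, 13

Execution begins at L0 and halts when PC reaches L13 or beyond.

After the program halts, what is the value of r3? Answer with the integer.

  step pc=0: and  r1, r4, r0  regs=(0,0,11,8,5)
  step pc=1: sub  r1, r1, r3  regs=(0,65528,11,8,5)
  step pc=2: slt  r0, r4, r0  regs=(0,65528,11,8,5)
  step pc=3: beq  r2, r4, L2  cond=F  regs=(0,65528,11,8,5)
  step pc=4: xor  r4, r1, r2  regs=(0,65528,11,8,65523)
  step pc=5: and  r0, r4, r4  regs=(0,65528,11,8,65523)
  step pc=6: nor  r2, r0, r1  regs=(0,65528,7,8,65523)
  step pc=7: bne  r4, r3, L12  cond=T  regs=(0,65528,7,8,65523)
  step pc=8: xori  r3, r0, 15  regs=(0,65528,7,15,65523)
  step pc=12: addi  r4, r4, 13  regs=(0,65528,7,15,0)

15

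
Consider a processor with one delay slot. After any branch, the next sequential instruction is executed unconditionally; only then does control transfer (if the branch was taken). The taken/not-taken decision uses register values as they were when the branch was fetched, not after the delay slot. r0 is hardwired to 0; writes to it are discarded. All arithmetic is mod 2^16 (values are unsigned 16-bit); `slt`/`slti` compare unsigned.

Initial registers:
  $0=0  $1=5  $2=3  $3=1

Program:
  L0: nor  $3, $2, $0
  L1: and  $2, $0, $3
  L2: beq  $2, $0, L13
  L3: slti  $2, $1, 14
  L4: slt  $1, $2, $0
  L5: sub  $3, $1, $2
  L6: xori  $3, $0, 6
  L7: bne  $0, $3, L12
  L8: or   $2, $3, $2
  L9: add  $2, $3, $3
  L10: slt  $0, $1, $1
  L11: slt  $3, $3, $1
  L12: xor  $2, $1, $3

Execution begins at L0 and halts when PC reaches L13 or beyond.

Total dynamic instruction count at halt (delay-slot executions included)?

4

#0 nor  $3, $2, $0 ; 0/5/3/65532
#1 and  $2, $0, $3 ; 0/5/0/65532
#2 beq  $2, $0, L13 ; 0/5/0/65532 ; →target
#3 slti  $2, $1, 14 ; 0/5/1/65532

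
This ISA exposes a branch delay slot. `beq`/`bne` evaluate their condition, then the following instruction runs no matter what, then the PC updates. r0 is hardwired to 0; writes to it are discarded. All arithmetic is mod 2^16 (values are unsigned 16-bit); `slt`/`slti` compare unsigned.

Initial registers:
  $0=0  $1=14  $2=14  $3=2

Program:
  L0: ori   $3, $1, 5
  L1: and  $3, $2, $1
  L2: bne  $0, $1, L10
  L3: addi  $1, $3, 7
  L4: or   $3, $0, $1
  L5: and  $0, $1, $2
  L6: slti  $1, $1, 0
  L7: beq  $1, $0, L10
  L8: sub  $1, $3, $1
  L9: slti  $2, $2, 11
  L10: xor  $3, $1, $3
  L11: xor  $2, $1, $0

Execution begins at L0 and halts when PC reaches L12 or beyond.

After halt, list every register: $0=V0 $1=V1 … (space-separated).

  step pc=0: ori   $3, $1, 5  regs=(0,14,14,15)
  step pc=1: and  $3, $2, $1  regs=(0,14,14,14)
  step pc=2: bne  $0, $1, L10  cond=T  regs=(0,14,14,14)
  step pc=3: addi  $1, $3, 7  regs=(0,21,14,14)
  step pc=10: xor  $3, $1, $3  regs=(0,21,14,27)
  step pc=11: xor  $2, $1, $0  regs=(0,21,21,27)

$0=0 $1=21 $2=21 $3=27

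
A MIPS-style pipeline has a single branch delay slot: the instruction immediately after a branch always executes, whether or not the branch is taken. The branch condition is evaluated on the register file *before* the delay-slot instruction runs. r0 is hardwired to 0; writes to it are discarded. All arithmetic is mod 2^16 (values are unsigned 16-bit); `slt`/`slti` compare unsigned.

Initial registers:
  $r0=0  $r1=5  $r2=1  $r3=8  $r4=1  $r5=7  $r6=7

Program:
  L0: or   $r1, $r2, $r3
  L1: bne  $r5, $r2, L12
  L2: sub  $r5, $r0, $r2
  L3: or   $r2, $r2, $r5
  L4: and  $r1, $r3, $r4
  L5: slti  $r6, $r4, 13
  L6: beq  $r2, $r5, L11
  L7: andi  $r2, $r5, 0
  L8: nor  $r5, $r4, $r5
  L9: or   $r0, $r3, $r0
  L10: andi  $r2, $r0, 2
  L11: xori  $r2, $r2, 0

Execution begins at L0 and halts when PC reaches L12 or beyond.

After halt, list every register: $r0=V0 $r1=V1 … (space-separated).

$r0=0 $r1=9 $r2=1 $r3=8 $r4=1 $r5=65535 $r6=7

  step pc=0: or   $r1, $r2, $r3  regs=(0,9,1,8,1,7,7)
  step pc=1: bne  $r5, $r2, L12  cond=T  regs=(0,9,1,8,1,7,7)
  step pc=2: sub  $r5, $r0, $r2  regs=(0,9,1,8,1,65535,7)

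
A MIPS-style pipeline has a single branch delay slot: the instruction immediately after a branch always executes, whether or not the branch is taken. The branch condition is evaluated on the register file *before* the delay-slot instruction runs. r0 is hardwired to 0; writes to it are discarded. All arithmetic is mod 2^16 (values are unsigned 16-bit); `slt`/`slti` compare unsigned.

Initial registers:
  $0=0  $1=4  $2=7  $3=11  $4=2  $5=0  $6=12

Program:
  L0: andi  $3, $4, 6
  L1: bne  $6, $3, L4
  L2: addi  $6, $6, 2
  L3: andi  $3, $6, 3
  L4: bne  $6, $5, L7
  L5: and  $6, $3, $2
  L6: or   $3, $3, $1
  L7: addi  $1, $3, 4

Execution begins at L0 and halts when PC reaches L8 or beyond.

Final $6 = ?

[0] andi  $3, $4, 6  →  {$0:0, $1:4, $2:7, $3:2, $4:2, $5:0, $6:12}
[1] bne  $6, $3, L4  →  {$0:0, $1:4, $2:7, $3:2, $4:2, $5:0, $6:12}  ⟨branch taken⟩
[2] addi  $6, $6, 2  →  {$0:0, $1:4, $2:7, $3:2, $4:2, $5:0, $6:14}
[4] bne  $6, $5, L7  →  {$0:0, $1:4, $2:7, $3:2, $4:2, $5:0, $6:14}  ⟨branch taken⟩
[5] and  $6, $3, $2  →  {$0:0, $1:4, $2:7, $3:2, $4:2, $5:0, $6:2}
[7] addi  $1, $3, 4  →  {$0:0, $1:6, $2:7, $3:2, $4:2, $5:0, $6:2}

2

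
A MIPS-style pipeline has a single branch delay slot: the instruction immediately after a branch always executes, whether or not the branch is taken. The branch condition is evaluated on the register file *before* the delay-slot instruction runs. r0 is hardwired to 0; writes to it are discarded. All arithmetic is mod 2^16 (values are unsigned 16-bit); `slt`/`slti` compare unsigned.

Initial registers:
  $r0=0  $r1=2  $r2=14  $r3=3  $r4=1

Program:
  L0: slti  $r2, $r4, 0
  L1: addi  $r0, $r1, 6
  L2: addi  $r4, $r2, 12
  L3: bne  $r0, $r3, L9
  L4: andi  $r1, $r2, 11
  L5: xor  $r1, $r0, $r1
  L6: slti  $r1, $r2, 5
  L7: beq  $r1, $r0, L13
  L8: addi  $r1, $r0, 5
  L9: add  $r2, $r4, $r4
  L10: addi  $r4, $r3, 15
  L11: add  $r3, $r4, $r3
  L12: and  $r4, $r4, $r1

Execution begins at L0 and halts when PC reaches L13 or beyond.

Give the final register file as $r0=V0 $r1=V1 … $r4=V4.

PC=0  slti  $r2, $r4, 0      | $r0=0 $r1=2 $r2=0 $r3=3 $r4=1
PC=1  addi  $r0, $r1, 6      | $r0=0 $r1=2 $r2=0 $r3=3 $r4=1
PC=2  addi  $r4, $r2, 12     | $r0=0 $r1=2 $r2=0 $r3=3 $r4=12
PC=3  bne  $r0, $r3, L9      | $r0=0 $r1=2 $r2=0 $r3=3 $r4=12  [TAKEN]
PC=4  andi  $r1, $r2, 11     | $r0=0 $r1=0 $r2=0 $r3=3 $r4=12
PC=9  add  $r2, $r4, $r4     | $r0=0 $r1=0 $r2=24 $r3=3 $r4=12
PC=10 addi  $r4, $r3, 15     | $r0=0 $r1=0 $r2=24 $r3=3 $r4=18
PC=11 add  $r3, $r4, $r3     | $r0=0 $r1=0 $r2=24 $r3=21 $r4=18
PC=12 and  $r4, $r4, $r1     | $r0=0 $r1=0 $r2=24 $r3=21 $r4=0

$r0=0 $r1=0 $r2=24 $r3=21 $r4=0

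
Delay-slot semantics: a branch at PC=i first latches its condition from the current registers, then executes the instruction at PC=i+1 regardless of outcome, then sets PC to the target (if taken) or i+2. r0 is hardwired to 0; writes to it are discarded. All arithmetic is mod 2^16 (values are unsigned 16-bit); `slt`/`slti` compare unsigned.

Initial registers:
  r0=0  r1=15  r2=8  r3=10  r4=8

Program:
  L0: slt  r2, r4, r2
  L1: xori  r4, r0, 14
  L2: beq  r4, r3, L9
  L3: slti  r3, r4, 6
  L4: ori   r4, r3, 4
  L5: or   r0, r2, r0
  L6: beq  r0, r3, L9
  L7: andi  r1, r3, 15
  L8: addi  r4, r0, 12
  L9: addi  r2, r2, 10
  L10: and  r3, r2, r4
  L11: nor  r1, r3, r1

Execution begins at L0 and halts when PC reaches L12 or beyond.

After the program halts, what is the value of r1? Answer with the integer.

PC=0  slt  r2, r4, r2        | r0=0 r1=15 r2=0 r3=10 r4=8
PC=1  xori  r4, r0, 14       | r0=0 r1=15 r2=0 r3=10 r4=14
PC=2  beq  r4, r3, L9        | r0=0 r1=15 r2=0 r3=10 r4=14  [not taken]
PC=3  slti  r3, r4, 6        | r0=0 r1=15 r2=0 r3=0 r4=14
PC=4  ori   r4, r3, 4        | r0=0 r1=15 r2=0 r3=0 r4=4
PC=5  or   r0, r2, r0        | r0=0 r1=15 r2=0 r3=0 r4=4
PC=6  beq  r0, r3, L9        | r0=0 r1=15 r2=0 r3=0 r4=4  [TAKEN]
PC=7  andi  r1, r3, 15       | r0=0 r1=0 r2=0 r3=0 r4=4
PC=9  addi  r2, r2, 10       | r0=0 r1=0 r2=10 r3=0 r4=4
PC=10 and  r3, r2, r4        | r0=0 r1=0 r2=10 r3=0 r4=4
PC=11 nor  r1, r3, r1        | r0=0 r1=65535 r2=10 r3=0 r4=4

65535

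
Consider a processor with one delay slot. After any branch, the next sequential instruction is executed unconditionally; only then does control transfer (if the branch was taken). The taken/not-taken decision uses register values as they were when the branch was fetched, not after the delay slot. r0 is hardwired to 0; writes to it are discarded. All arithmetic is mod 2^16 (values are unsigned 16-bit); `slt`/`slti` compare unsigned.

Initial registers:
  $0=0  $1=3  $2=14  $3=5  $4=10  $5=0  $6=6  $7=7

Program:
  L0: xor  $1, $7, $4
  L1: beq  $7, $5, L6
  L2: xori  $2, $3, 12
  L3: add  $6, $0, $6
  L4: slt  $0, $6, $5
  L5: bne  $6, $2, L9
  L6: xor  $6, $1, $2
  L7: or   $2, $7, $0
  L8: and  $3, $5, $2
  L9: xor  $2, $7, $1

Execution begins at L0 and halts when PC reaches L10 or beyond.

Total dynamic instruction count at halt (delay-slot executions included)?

8

[0] xor  $1, $7, $4  →  {$0:0, $1:13, $2:14, $3:5, $4:10, $5:0, $6:6, $7:7}
[1] beq  $7, $5, L6  →  {$0:0, $1:13, $2:14, $3:5, $4:10, $5:0, $6:6, $7:7}  ⟨branch fallthrough⟩
[2] xori  $2, $3, 12  →  {$0:0, $1:13, $2:9, $3:5, $4:10, $5:0, $6:6, $7:7}
[3] add  $6, $0, $6  →  {$0:0, $1:13, $2:9, $3:5, $4:10, $5:0, $6:6, $7:7}
[4] slt  $0, $6, $5  →  {$0:0, $1:13, $2:9, $3:5, $4:10, $5:0, $6:6, $7:7}
[5] bne  $6, $2, L9  →  {$0:0, $1:13, $2:9, $3:5, $4:10, $5:0, $6:6, $7:7}  ⟨branch taken⟩
[6] xor  $6, $1, $2  →  {$0:0, $1:13, $2:9, $3:5, $4:10, $5:0, $6:4, $7:7}
[9] xor  $2, $7, $1  →  {$0:0, $1:13, $2:10, $3:5, $4:10, $5:0, $6:4, $7:7}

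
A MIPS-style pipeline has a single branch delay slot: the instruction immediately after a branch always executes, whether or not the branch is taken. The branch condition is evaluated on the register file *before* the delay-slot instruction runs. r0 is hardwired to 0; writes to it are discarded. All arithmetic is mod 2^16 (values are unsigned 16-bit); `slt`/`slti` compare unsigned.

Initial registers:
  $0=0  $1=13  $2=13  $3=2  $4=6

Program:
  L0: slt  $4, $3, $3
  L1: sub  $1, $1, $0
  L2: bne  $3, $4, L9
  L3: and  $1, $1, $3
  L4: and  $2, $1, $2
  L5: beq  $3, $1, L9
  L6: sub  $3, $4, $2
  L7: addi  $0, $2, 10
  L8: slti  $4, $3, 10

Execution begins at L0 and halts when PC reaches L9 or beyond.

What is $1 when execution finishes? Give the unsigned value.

#0 slt  $4, $3, $3 ; 0/13/13/2/0
#1 sub  $1, $1, $0 ; 0/13/13/2/0
#2 bne  $3, $4, L9 ; 0/13/13/2/0 ; →target
#3 and  $1, $1, $3 ; 0/0/13/2/0

0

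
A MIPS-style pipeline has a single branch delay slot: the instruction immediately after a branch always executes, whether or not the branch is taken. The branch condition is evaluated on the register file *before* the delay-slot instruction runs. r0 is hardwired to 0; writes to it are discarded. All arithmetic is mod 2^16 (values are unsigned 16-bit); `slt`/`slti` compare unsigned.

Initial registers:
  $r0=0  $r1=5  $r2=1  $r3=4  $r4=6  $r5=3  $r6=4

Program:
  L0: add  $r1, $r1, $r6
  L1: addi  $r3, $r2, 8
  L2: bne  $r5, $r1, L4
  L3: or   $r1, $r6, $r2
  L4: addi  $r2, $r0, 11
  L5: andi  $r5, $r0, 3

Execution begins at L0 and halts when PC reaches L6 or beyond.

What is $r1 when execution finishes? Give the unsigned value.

5

[0] add  $r1, $r1, $r6  →  {$r0:0, $r1:9, $r2:1, $r3:4, $r4:6, $r5:3, $r6:4}
[1] addi  $r3, $r2, 8  →  {$r0:0, $r1:9, $r2:1, $r3:9, $r4:6, $r5:3, $r6:4}
[2] bne  $r5, $r1, L4  →  {$r0:0, $r1:9, $r2:1, $r3:9, $r4:6, $r5:3, $r6:4}  ⟨branch taken⟩
[3] or   $r1, $r6, $r2  →  {$r0:0, $r1:5, $r2:1, $r3:9, $r4:6, $r5:3, $r6:4}
[4] addi  $r2, $r0, 11  →  {$r0:0, $r1:5, $r2:11, $r3:9, $r4:6, $r5:3, $r6:4}
[5] andi  $r5, $r0, 3  →  {$r0:0, $r1:5, $r2:11, $r3:9, $r4:6, $r5:0, $r6:4}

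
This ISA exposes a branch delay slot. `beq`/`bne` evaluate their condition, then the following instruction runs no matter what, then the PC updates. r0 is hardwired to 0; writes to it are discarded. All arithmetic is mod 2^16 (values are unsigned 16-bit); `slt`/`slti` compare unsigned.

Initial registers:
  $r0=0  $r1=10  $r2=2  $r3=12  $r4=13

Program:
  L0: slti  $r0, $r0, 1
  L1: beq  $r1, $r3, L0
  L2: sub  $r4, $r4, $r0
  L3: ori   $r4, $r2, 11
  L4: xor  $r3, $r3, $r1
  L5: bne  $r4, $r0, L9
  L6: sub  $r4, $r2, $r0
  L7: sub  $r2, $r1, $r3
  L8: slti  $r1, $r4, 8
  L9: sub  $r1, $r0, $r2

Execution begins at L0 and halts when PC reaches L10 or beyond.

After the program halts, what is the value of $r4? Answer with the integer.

2

  step pc=0: slti  $r0, $r0, 1  regs=(0,10,2,12,13)
  step pc=1: beq  $r1, $r3, L0  cond=F  regs=(0,10,2,12,13)
  step pc=2: sub  $r4, $r4, $r0  regs=(0,10,2,12,13)
  step pc=3: ori   $r4, $r2, 11  regs=(0,10,2,12,11)
  step pc=4: xor  $r3, $r3, $r1  regs=(0,10,2,6,11)
  step pc=5: bne  $r4, $r0, L9  cond=T  regs=(0,10,2,6,11)
  step pc=6: sub  $r4, $r2, $r0  regs=(0,10,2,6,2)
  step pc=9: sub  $r1, $r0, $r2  regs=(0,65534,2,6,2)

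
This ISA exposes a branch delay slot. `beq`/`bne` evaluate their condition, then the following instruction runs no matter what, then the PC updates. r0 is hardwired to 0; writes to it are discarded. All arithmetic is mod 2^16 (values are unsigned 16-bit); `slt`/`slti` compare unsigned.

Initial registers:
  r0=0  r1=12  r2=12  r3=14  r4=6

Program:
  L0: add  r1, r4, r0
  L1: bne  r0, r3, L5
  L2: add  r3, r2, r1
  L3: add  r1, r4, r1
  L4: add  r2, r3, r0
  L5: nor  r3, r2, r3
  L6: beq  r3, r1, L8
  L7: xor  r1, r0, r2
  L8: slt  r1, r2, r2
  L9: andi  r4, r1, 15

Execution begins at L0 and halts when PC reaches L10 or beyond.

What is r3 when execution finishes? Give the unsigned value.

[0] add  r1, r4, r0  →  {r0:0, r1:6, r2:12, r3:14, r4:6}
[1] bne  r0, r3, L5  →  {r0:0, r1:6, r2:12, r3:14, r4:6}  ⟨branch taken⟩
[2] add  r3, r2, r1  →  {r0:0, r1:6, r2:12, r3:18, r4:6}
[5] nor  r3, r2, r3  →  {r0:0, r1:6, r2:12, r3:65505, r4:6}
[6] beq  r3, r1, L8  →  {r0:0, r1:6, r2:12, r3:65505, r4:6}  ⟨branch fallthrough⟩
[7] xor  r1, r0, r2  →  {r0:0, r1:12, r2:12, r3:65505, r4:6}
[8] slt  r1, r2, r2  →  {r0:0, r1:0, r2:12, r3:65505, r4:6}
[9] andi  r4, r1, 15  →  {r0:0, r1:0, r2:12, r3:65505, r4:0}

65505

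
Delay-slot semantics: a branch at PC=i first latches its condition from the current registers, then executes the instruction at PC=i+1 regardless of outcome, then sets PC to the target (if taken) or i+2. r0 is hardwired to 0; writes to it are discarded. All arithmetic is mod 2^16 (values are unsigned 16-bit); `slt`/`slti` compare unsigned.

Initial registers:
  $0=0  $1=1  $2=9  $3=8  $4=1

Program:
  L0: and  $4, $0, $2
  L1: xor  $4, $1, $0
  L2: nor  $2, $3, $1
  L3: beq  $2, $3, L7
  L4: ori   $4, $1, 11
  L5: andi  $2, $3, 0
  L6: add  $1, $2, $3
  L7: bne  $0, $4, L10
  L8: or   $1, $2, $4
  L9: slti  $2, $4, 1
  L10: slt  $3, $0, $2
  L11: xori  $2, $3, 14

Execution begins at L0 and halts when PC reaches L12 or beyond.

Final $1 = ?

11

[0] and  $4, $0, $2  →  {$0:0, $1:1, $2:9, $3:8, $4:0}
[1] xor  $4, $1, $0  →  {$0:0, $1:1, $2:9, $3:8, $4:1}
[2] nor  $2, $3, $1  →  {$0:0, $1:1, $2:65526, $3:8, $4:1}
[3] beq  $2, $3, L7  →  {$0:0, $1:1, $2:65526, $3:8, $4:1}  ⟨branch fallthrough⟩
[4] ori   $4, $1, 11  →  {$0:0, $1:1, $2:65526, $3:8, $4:11}
[5] andi  $2, $3, 0  →  {$0:0, $1:1, $2:0, $3:8, $4:11}
[6] add  $1, $2, $3  →  {$0:0, $1:8, $2:0, $3:8, $4:11}
[7] bne  $0, $4, L10  →  {$0:0, $1:8, $2:0, $3:8, $4:11}  ⟨branch taken⟩
[8] or   $1, $2, $4  →  {$0:0, $1:11, $2:0, $3:8, $4:11}
[10] slt  $3, $0, $2  →  {$0:0, $1:11, $2:0, $3:0, $4:11}
[11] xori  $2, $3, 14  →  {$0:0, $1:11, $2:14, $3:0, $4:11}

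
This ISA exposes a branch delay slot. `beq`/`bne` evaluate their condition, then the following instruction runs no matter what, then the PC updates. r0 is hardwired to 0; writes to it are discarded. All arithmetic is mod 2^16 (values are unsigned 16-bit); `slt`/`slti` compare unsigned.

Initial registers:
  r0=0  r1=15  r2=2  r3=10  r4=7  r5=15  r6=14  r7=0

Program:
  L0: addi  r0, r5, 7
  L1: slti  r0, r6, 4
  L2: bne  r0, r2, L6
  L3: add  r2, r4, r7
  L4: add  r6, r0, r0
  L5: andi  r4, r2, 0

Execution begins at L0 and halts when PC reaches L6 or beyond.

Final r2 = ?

7

  step pc=0: addi  r0, r5, 7  regs=(0,15,2,10,7,15,14,0)
  step pc=1: slti  r0, r6, 4  regs=(0,15,2,10,7,15,14,0)
  step pc=2: bne  r0, r2, L6  cond=T  regs=(0,15,2,10,7,15,14,0)
  step pc=3: add  r2, r4, r7  regs=(0,15,7,10,7,15,14,0)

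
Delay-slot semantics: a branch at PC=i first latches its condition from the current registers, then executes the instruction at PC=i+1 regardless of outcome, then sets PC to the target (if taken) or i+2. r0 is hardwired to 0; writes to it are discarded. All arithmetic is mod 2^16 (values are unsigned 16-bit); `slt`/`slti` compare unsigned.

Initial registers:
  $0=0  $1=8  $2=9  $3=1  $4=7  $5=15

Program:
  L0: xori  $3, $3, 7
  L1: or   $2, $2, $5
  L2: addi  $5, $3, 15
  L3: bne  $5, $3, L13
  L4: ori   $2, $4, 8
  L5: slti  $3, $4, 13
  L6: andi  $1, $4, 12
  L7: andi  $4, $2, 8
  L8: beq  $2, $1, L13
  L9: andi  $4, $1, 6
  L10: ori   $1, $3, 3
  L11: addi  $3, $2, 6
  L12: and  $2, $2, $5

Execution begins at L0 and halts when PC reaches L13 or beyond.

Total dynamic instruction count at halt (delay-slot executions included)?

5

[0] xori  $3, $3, 7  →  {$0:0, $1:8, $2:9, $3:6, $4:7, $5:15}
[1] or   $2, $2, $5  →  {$0:0, $1:8, $2:15, $3:6, $4:7, $5:15}
[2] addi  $5, $3, 15  →  {$0:0, $1:8, $2:15, $3:6, $4:7, $5:21}
[3] bne  $5, $3, L13  →  {$0:0, $1:8, $2:15, $3:6, $4:7, $5:21}  ⟨branch taken⟩
[4] ori   $2, $4, 8  →  {$0:0, $1:8, $2:15, $3:6, $4:7, $5:21}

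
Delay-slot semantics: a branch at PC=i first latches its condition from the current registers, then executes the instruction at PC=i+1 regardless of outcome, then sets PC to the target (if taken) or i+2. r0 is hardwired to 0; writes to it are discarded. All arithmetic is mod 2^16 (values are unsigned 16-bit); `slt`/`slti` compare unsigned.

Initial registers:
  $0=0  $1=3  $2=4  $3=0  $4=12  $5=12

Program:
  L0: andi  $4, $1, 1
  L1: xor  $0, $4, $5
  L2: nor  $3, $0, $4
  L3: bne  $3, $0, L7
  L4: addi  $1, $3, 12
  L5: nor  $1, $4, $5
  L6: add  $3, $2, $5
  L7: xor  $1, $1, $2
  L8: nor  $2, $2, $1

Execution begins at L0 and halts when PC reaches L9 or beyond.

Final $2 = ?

65521

  step pc=0: andi  $4, $1, 1  regs=(0,3,4,0,1,12)
  step pc=1: xor  $0, $4, $5  regs=(0,3,4,0,1,12)
  step pc=2: nor  $3, $0, $4  regs=(0,3,4,65534,1,12)
  step pc=3: bne  $3, $0, L7  cond=T  regs=(0,3,4,65534,1,12)
  step pc=4: addi  $1, $3, 12  regs=(0,10,4,65534,1,12)
  step pc=7: xor  $1, $1, $2  regs=(0,14,4,65534,1,12)
  step pc=8: nor  $2, $2, $1  regs=(0,14,65521,65534,1,12)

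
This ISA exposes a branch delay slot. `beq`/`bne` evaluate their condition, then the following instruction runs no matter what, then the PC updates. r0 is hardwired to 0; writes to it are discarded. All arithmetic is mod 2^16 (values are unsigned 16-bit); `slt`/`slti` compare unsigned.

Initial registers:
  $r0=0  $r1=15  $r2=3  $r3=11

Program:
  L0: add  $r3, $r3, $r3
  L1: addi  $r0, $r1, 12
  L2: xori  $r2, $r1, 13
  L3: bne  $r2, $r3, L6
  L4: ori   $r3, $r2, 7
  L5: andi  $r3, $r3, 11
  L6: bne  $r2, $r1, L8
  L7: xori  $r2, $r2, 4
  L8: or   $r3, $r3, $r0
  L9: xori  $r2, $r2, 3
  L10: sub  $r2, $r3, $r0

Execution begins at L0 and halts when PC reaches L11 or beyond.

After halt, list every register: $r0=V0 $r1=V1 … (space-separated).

#0 add  $r3, $r3, $r3 ; 0/15/3/22
#1 addi  $r0, $r1, 12 ; 0/15/3/22
#2 xori  $r2, $r1, 13 ; 0/15/2/22
#3 bne  $r2, $r3, L6 ; 0/15/2/22 ; →target
#4 ori   $r3, $r2, 7 ; 0/15/2/7
#6 bne  $r2, $r1, L8 ; 0/15/2/7 ; →target
#7 xori  $r2, $r2, 4 ; 0/15/6/7
#8 or   $r3, $r3, $r0 ; 0/15/6/7
#9 xori  $r2, $r2, 3 ; 0/15/5/7
#10 sub  $r2, $r3, $r0 ; 0/15/7/7

$r0=0 $r1=15 $r2=7 $r3=7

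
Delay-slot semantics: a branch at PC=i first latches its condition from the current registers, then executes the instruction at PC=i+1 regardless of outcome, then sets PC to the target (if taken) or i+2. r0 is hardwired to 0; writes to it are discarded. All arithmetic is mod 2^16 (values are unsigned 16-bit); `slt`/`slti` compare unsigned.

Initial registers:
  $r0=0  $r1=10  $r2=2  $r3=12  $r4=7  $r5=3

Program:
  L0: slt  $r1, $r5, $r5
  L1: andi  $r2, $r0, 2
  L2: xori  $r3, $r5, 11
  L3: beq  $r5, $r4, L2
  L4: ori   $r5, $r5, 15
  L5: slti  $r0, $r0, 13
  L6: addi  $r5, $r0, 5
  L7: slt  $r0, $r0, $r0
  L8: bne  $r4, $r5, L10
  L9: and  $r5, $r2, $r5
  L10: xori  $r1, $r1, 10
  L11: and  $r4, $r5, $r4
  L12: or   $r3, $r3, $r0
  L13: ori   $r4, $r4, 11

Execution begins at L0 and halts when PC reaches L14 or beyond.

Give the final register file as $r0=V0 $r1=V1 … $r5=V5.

$r0=0 $r1=10 $r2=0 $r3=8 $r4=11 $r5=0

  step pc=0: slt  $r1, $r5, $r5  regs=(0,0,2,12,7,3)
  step pc=1: andi  $r2, $r0, 2  regs=(0,0,0,12,7,3)
  step pc=2: xori  $r3, $r5, 11  regs=(0,0,0,8,7,3)
  step pc=3: beq  $r5, $r4, L2  cond=F  regs=(0,0,0,8,7,3)
  step pc=4: ori   $r5, $r5, 15  regs=(0,0,0,8,7,15)
  step pc=5: slti  $r0, $r0, 13  regs=(0,0,0,8,7,15)
  step pc=6: addi  $r5, $r0, 5  regs=(0,0,0,8,7,5)
  step pc=7: slt  $r0, $r0, $r0  regs=(0,0,0,8,7,5)
  step pc=8: bne  $r4, $r5, L10  cond=T  regs=(0,0,0,8,7,5)
  step pc=9: and  $r5, $r2, $r5  regs=(0,0,0,8,7,0)
  step pc=10: xori  $r1, $r1, 10  regs=(0,10,0,8,7,0)
  step pc=11: and  $r4, $r5, $r4  regs=(0,10,0,8,0,0)
  step pc=12: or   $r3, $r3, $r0  regs=(0,10,0,8,0,0)
  step pc=13: ori   $r4, $r4, 11  regs=(0,10,0,8,11,0)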